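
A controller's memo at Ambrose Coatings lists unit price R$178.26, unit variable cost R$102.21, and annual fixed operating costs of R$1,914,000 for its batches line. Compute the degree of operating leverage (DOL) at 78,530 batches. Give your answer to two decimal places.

Contribution at this volume is 78,530 × R$76.05 = R$5,972,206.50.
EBIT = R$5,972,206.50 − R$1,914,000 = R$4,058,206.50.
DOL = contribution ÷ EBIT = R$5,972,206.50 ÷ R$4,058,206.50 = 1.4716.

1.47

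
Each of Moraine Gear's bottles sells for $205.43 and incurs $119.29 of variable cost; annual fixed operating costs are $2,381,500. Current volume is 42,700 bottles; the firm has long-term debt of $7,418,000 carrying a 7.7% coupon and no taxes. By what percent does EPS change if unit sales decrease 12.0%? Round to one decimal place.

At 42,700 units, contribution = 42,700 × $86.14 = $3,678,178.00.
EBIT = $3,678,178.00 − $2,381,500 = $1,296,678.00.
Interest = $571,186.00, so EBIT − I = $725,492.00.
DCL = total CM / (EBIT − I) = $3,678,178.00 / $725,492.00 = 5.0699.
EPS therefore changes by 5.0699 × (-12.0%) = -60.8%.

-60.8%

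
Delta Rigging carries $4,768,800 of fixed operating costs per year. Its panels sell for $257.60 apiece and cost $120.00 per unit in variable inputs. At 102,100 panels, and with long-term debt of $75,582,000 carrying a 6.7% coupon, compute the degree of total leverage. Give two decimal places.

Contribution at this volume is 102,100 × $137.60 = $14,048,960.00.
Subtracting fixed costs: EBIT = $14,048,960.00 − $4,768,800 = $9,280,160.00. Interest = $5,063,994.00.
DOL = $14,048,960.00 ÷ $9,280,160.00 = 1.5139; DFL = $9,280,160.00 ÷ $4,216,166.00 = 2.2011.
DCL = DOL × DFL = 1.5139 × 2.2011 = 3.3322.

3.33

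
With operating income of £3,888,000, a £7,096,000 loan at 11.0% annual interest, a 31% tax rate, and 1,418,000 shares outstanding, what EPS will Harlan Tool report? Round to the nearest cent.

£1.51

Interest = £780,560.00, so EBT = £3,888,000 − £780,560.00 = £3,107,440.00.
After tax at 31%: net income = £3,107,440.00 × 0.69 = £2,144,133.60.
Per share: £2,144,133.60 / 1,418,000 shares = £1.51.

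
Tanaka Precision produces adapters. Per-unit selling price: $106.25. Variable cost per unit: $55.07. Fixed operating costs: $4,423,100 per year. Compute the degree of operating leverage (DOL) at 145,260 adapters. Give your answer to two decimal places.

Contribution at this volume is 145,260 × $51.18 = $7,434,406.80.
Subtracting fixed costs: EBIT = $7,434,406.80 − $4,423,100 = $3,011,306.80.
DOL = contribution ÷ EBIT = $7,434,406.80 ÷ $3,011,306.80 = 2.4688.

2.47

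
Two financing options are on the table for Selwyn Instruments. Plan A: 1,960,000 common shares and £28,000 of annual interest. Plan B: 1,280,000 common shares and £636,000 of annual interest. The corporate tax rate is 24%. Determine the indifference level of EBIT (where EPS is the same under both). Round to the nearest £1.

At indifference, (EBIT − 28,000)(1 − t)/1,960,000 = (EBIT − 636,000)(1 − t)/1,280,000.
The (1 − t) factor cancels: (EBIT − 28,000) × 1,280,000 = (EBIT − 636,000) × 1,960,000.
EBIT × (1,960,000 − 1,280,000) = 636,000 × 1,960,000 − 28,000 × 1,280,000 = 1,210,720,000,000, so EBIT = 1,210,720,000,000 ÷ 680,000 = 1,780,470.59.

£1,780,471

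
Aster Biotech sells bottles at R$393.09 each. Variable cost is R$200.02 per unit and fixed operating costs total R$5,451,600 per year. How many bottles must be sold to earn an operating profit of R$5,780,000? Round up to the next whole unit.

Each unit contributes R$393.09 − R$200.02 = R$193.07.
Units = (FC + target) / CM = (R$5,451,600 + R$5,780,000) / R$193.07 = 58,173.72, so 58,174 bottles.

58,174 bottles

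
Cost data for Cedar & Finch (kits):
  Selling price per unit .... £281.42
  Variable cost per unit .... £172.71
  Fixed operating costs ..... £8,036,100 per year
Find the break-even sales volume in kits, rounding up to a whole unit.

Contribution margin per unit = £281.42 − £172.71 = £108.71.
Break-even Q = £8,036,100 / £108.71 = 73,922.36 → 73,923 kits.

73,923 kits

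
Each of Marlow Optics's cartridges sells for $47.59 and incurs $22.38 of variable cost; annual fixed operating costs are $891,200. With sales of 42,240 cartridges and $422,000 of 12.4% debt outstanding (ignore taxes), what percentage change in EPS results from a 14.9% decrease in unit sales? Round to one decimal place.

Total contribution margin = 42,240 × $25.21 = $1,064,870.40.
Subtracting fixed costs: EBIT = $1,064,870.40 − $891,200 = $173,670.40.
Interest = $52,328.00, so EBIT − I = $121,342.40.
DCL = total CM / (EBIT − I) = $1,064,870.40 / $121,342.40 = 8.7757.
%ΔEPS = DCL × %ΔSales = 8.7757 × -14.9% = -130.8%.

-130.8%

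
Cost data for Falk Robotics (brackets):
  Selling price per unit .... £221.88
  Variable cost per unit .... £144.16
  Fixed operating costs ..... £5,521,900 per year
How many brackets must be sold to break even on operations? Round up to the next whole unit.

71,049 brackets

Contribution margin per unit = £221.88 − £144.16 = £77.72.
Break-even Q = £5,521,900 / £77.72 = 71,048.64 → 71,049 brackets.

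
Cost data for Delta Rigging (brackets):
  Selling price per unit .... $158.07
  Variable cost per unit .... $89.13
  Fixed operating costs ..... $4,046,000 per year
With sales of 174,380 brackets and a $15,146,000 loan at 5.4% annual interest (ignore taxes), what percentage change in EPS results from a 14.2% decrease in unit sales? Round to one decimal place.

Contribution at this volume is 174,380 × $68.94 = $12,021,757.20.
EBIT = $12,021,757.20 − $4,046,000 = $7,975,757.20.
Interest = $817,884.00, so EBIT − I = $7,157,873.20.
DCL = total CM / (EBIT − I) = $12,021,757.20 / $7,157,873.20 = 1.6795.
%ΔEPS = DCL × %ΔSales = 1.6795 × -14.2% = -23.8%.

-23.8%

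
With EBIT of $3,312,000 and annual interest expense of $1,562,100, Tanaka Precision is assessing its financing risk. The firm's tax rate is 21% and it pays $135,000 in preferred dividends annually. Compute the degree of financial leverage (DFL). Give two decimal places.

2.10

Interest = $1,562,100.00.
Pre-tax preferred-dividend burden = $135,000 ÷ (1 − 0.21) = $170,886.08.
DFL = EBIT ÷ [EBIT − I − D_p/(1−t)] = $3,312,000 ÷ [$3,312,000 − $1,562,100.00 − $170,886.08] = $3,312,000 ÷ $1,579,013.92 = 2.0975.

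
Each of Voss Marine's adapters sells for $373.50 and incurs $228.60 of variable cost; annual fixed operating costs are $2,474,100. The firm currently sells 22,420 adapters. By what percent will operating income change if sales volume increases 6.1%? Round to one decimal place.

+25.6%

Total contribution margin = 22,420 × $144.90 = $3,248,658.00.
Subtracting fixed costs: EBIT = $3,248,658.00 − $2,474,100 = $774,558.00.
DOL = contribution ÷ EBIT = $3,248,658.00 ÷ $774,558.00 = 4.1942.
So EBIT moves 4.1942 × (+6.1%) = +25.6%.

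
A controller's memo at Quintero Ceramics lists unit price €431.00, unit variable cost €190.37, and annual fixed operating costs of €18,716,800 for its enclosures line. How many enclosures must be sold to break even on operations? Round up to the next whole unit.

77,783 enclosures

Each unit contributes €431.00 − €190.37 = €240.63.
Break-even Q = €18,716,800 / €240.63 = 77,782.49 → 77,783 enclosures.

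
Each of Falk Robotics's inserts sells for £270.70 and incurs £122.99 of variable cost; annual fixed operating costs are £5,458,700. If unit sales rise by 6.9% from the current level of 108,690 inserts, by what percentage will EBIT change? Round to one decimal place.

+10.5%

Contribution at this volume is 108,690 × £147.71 = £16,054,599.90.
EBIT = £16,054,599.90 − £5,458,700 = £10,595,899.90.
DOL = contribution ÷ EBIT = £16,054,599.90 ÷ £10,595,899.90 = 1.5152.
%ΔEBIT = DOL × %ΔSales = 1.5152 × +6.9% = +10.5%.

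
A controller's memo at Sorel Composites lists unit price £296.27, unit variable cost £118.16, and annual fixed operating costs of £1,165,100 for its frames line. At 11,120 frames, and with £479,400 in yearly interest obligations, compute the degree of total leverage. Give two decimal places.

Contribution at this volume is 11,120 × £178.11 = £1,980,583.20.
Operating income = contribution − fixed costs = £1,980,583.20 − £1,165,100 = £815,483.20. Interest = £479,400.00, so EBIT − I = £336,083.20.
DCL = contribution ÷ (EBIT − I) = £1,980,583.20 ÷ £336,083.20 = 5.8931.

5.89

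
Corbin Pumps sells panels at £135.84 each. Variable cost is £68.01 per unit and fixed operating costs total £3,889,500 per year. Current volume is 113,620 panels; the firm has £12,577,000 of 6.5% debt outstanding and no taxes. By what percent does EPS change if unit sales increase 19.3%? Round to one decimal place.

Total contribution margin = 113,620 × £67.83 = £7,706,844.60.
EBIT = £7,706,844.60 − £3,889,500 = £3,817,344.60.
Interest = £817,505.00, so EBIT − I = £2,999,839.60.
DCL = total CM / (EBIT − I) = £7,706,844.60 / £2,999,839.60 = 2.5691.
EPS therefore changes by 2.5691 × (+19.3%) = +49.6%.

+49.6%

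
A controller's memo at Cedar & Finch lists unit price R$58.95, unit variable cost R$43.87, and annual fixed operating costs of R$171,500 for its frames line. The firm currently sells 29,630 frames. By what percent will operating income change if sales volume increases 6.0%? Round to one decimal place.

Contribution at this volume is 29,630 × R$15.08 = R$446,820.40.
Subtracting fixed costs: EBIT = R$446,820.40 − R$171,500 = R$275,320.40.
DOL = contribution ÷ EBIT = R$446,820.40 ÷ R$275,320.40 = 1.6229.
So EBIT moves 1.6229 × (+6.0%) = +9.7%.

+9.7%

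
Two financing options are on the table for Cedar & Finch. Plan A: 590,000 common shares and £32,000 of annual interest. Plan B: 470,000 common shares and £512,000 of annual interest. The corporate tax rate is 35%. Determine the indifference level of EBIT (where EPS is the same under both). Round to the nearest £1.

At indifference, (EBIT − 32,000)(1 − t)/590,000 = (EBIT − 512,000)(1 − t)/470,000.
The (1 − t) factor cancels: (EBIT − 32,000) × 470,000 = (EBIT − 512,000) × 590,000.
EBIT × (590,000 − 470,000) = 512,000 × 590,000 − 32,000 × 470,000 = 287,040,000,000, so EBIT = 287,040,000,000 ÷ 120,000 = 2,392,000.00.

£2,392,000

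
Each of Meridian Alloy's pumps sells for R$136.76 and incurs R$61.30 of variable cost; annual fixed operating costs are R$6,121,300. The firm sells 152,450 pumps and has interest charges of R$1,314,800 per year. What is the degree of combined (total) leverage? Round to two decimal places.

At 152,450 units, contribution = 152,450 × R$75.46 = R$11,503,877.00.
Operating income = contribution − fixed costs = R$11,503,877.00 − R$6,121,300 = R$5,382,577.00. Interest = R$1,314,800.00.
DOL = R$11,503,877.00 ÷ R$5,382,577.00 = 2.1372; DFL = R$5,382,577.00 ÷ R$4,067,777.00 = 1.3232.
Combined leverage = 2.1372 × 1.3232 = 2.8279.

2.83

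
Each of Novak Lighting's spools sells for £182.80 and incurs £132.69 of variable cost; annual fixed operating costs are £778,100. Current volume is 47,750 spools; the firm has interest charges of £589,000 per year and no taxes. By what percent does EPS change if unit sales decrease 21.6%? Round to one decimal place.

-50.4%

Contribution at this volume is 47,750 × £50.11 = £2,392,752.50.
EBIT = £2,392,752.50 − £778,100 = £1,614,652.50.
Interest = £589,000.00, so EBIT − I = £1,025,652.50.
DCL = total CM / (EBIT − I) = £2,392,752.50 / £1,025,652.50 = 2.3329.
%ΔEPS = DCL × %ΔSales = 2.3329 × -21.6% = -50.4%.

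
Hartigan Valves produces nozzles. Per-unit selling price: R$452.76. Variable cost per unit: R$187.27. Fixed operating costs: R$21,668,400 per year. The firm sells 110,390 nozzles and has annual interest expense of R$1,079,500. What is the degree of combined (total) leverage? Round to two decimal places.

4.47

At 110,390 units, contribution = 110,390 × R$265.49 = R$29,307,441.10.
EBIT = R$29,307,441.10 − R$21,668,400 = R$7,639,041.10. Interest = R$1,079,500.00, so EBIT − I = R$6,559,541.10.
DCL = contribution ÷ (EBIT − I) = R$29,307,441.10 ÷ R$6,559,541.10 = 4.4679.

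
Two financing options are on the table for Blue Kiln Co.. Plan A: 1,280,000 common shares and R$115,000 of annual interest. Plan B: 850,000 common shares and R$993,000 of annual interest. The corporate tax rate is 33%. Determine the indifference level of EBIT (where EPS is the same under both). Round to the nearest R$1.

Set EPS_A = EPS_B: (EBIT − R$115,000)(1 − 0.33) ÷ 1,280,000 = (EBIT − R$993,000)(1 − 0.33) ÷ 850,000.
Cancelling (1 − t) and cross-multiplying: 850,000·(EBIT − 115,000) = 1,280,000·(EBIT − 993,000).
EBIT × (1,280,000 − 850,000) = 993,000 × 1,280,000 − 115,000 × 850,000 = 1,173,290,000,000, so EBIT = 1,173,290,000,000 ÷ 430,000 = 2,728,581.40.

R$2,728,581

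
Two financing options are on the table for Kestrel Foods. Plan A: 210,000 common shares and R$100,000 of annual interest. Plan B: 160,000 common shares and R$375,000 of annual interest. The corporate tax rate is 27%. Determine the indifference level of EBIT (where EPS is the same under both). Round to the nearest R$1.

R$1,255,000

Set EPS_A = EPS_B: (EBIT − R$100,000)(1 − 0.27) ÷ 210,000 = (EBIT − R$375,000)(1 − 0.27) ÷ 160,000.
The (1 − t) factor cancels: (EBIT − 100,000) × 160,000 = (EBIT − 375,000) × 210,000.
EBIT × (210,000 − 160,000) = 375,000 × 210,000 − 100,000 × 160,000 = 62,750,000,000, so EBIT = 62,750,000,000 ÷ 50,000 = 1,255,000.00.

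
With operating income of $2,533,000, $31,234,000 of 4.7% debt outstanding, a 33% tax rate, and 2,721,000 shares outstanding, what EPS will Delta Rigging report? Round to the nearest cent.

Pre-tax income = $2,533,000 − $1,467,998.00 = $1,065,002.00.
After tax at 33%: net income = $1,065,002.00 × 0.67 = $713,551.34.
Per share: $713,551.34 / 2,721,000 shares = $0.26.

$0.26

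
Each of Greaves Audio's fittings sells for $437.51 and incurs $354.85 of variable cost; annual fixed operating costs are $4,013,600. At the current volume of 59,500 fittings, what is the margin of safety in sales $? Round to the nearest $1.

$4,788,316

Unit CM = price − variable cost = $437.51 − $354.85 = $82.66. Break-even units = $4,013,600 ÷ $82.66 = 48,555.53; break-even revenue = 48,555.53 × $437.51 = $21,243,529.35.
Current sales = 59,500 × $437.51 = $26,031,845.00.
Margin of safety = $26,031,845.00 − $21,243,529.35 = $4,788,316.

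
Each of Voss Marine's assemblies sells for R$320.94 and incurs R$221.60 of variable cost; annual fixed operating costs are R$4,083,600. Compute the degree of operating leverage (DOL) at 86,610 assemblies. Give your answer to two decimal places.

Total contribution margin = 86,610 × R$99.34 = R$8,603,837.40.
Subtracting fixed costs: EBIT = R$8,603,837.40 − R$4,083,600 = R$4,520,237.40.
DOL = contribution ÷ EBIT = R$8,603,837.40 ÷ R$4,520,237.40 = 1.9034.

1.90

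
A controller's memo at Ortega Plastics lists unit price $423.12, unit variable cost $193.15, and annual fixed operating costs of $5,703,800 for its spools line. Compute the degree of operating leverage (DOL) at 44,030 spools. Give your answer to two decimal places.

2.29

At 44,030 units, contribution = 44,030 × $229.97 = $10,125,579.10.
Subtracting fixed costs: EBIT = $10,125,579.10 − $5,703,800 = $4,421,779.10.
DOL = contribution ÷ EBIT = $10,125,579.10 ÷ $4,421,779.10 = 2.2899.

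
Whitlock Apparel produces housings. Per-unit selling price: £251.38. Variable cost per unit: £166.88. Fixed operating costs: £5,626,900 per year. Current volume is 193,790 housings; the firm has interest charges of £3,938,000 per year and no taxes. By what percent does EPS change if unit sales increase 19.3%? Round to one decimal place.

+46.4%

Total contribution margin = 193,790 × £84.50 = £16,375,255.00.
EBIT = £16,375,255.00 − £5,626,900 = £10,748,355.00.
After interest of £3,938,000.00, pre-tax earnings = £6,810,355.00.
DCL = total CM / (EBIT − I) = £16,375,255.00 / £6,810,355.00 = 2.4045.
EPS therefore changes by 2.4045 × (+19.3%) = +46.4%.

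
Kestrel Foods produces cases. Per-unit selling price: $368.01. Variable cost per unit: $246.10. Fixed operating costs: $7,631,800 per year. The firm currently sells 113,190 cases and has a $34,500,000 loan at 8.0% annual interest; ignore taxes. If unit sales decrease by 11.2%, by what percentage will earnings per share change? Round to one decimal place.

At 113,190 units, contribution = 113,190 × $121.91 = $13,798,992.90.
EBIT = $13,798,992.90 − $7,631,800 = $6,167,192.90.
After interest of $2,760,000.00, pre-tax earnings = $3,407,192.90.
DCL = total CM / (EBIT − I) = $13,798,992.90 / $3,407,192.90 = 4.0500.
EPS therefore changes by 4.0500 × (-11.2%) = -45.4%.

-45.4%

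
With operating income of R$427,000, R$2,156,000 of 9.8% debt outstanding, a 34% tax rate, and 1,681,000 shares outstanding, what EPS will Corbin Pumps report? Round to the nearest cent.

Pre-tax income = R$427,000 − R$211,288.00 = R$215,712.00.
Net income = R$215,712.00 × (1 − 0.34) = R$142,369.92.
EPS = R$142,369.92 ÷ 1,681,000 = R$0.08.

R$0.08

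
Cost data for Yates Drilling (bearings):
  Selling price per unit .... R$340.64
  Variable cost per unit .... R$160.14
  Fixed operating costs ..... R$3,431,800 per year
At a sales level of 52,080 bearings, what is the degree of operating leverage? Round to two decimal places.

1.57

At 52,080 units, contribution = 52,080 × R$180.50 = R$9,400,440.00.
Subtracting fixed costs: EBIT = R$9,400,440.00 − R$3,431,800 = R$5,968,640.00.
DOL = contribution ÷ EBIT = R$9,400,440.00 ÷ R$5,968,640.00 = 1.5750.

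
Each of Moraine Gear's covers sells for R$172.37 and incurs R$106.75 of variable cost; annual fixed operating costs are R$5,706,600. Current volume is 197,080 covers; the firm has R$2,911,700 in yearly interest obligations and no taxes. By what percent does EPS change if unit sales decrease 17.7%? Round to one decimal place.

-53.1%

Total contribution margin = 197,080 × R$65.62 = R$12,932,389.60.
EBIT = R$12,932,389.60 − R$5,706,600 = R$7,225,789.60.
After interest of R$2,911,700.00, pre-tax earnings = R$4,314,089.60.
DCL = total CM / (EBIT − I) = R$12,932,389.60 / R$4,314,089.60 = 2.9977.
%ΔEPS = DCL × %ΔSales = 2.9977 × -17.7% = -53.1%.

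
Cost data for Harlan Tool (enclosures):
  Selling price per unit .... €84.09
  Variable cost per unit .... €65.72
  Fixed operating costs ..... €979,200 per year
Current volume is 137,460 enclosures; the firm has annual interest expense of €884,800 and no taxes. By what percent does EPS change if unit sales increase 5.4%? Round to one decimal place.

At 137,460 units, contribution = 137,460 × €18.37 = €2,525,140.20.
EBIT = €2,525,140.20 − €979,200 = €1,545,940.20.
After interest of €884,800.00, pre-tax earnings = €661,140.20.
DCL = total CM / (EBIT − I) = €2,525,140.20 / €661,140.20 = 3.8194.
EPS therefore changes by 3.8194 × (+5.4%) = +20.6%.

+20.6%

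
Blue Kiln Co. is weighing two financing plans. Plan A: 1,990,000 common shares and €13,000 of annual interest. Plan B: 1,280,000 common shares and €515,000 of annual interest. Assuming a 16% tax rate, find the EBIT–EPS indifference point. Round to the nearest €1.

€1,420,014

At indifference, (EBIT − 13,000)(1 − t)/1,990,000 = (EBIT − 515,000)(1 − t)/1,280,000.
The (1 − t) factor cancels: (EBIT − 13,000) × 1,280,000 = (EBIT − 515,000) × 1,990,000.
EBIT × (1,990,000 − 1,280,000) = 515,000 × 1,990,000 − 13,000 × 1,280,000 = 1,008,210,000,000, so EBIT = 1,008,210,000,000 ÷ 710,000 = 1,420,014.08.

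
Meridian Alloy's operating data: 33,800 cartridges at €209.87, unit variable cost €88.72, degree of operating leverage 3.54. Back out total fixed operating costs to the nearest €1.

Contribution at this volume is 33,800 × €121.15 = €4,094,870.00.
DOL = contribution / EBIT, so EBIT = €4,094,870.00 / 3.54 = €1,156,742.94.
And FC = contribution − EBIT = €4,094,870.00 − €1,156,742.94 = €2,938,127.

€2,938,127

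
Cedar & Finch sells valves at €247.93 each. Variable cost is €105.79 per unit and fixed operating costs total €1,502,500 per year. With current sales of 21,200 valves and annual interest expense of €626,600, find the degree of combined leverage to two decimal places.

Contribution at this volume is 21,200 × €142.14 = €3,013,368.00.
Subtracting fixed costs: EBIT = €3,013,368.00 − €1,502,500 = €1,510,868.00. Interest = €626,600.00, so EBIT − I = €884,268.00.
Degree of total leverage = total CM / (EBIT − interest) = €3,013,368.00 / €884,268.00 = 3.4078.

3.41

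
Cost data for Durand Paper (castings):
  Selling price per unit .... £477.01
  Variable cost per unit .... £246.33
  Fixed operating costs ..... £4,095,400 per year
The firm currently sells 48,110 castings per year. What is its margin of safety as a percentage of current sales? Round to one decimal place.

Contribution margin per unit = £477.01 − £246.33 = £230.68. Break-even units = £4,095,400 ÷ £230.68 = 17,753.60; break-even revenue = 17,753.60 × £477.01 = £8,468,643.81.
Actual sales revenue = 48,110 × £477.01 = £22,948,951.10.
Margin of safety = (£22,948,951.10 − £8,468,643.81) ÷ £22,948,951.10 = 63.1%.

63.1%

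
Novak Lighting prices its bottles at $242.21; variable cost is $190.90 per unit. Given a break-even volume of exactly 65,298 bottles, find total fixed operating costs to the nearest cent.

$3,350,440.38

Contribution margin per unit = $242.21 − $190.90 = $51.31.
Since BE = FC / CM, FC = 65,298 × $51.31 = $3,350,440.38.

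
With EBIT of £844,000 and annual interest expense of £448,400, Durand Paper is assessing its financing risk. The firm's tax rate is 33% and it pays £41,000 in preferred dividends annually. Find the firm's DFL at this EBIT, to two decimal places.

2.52

Interest = £448,400.00.
Pre-tax preferred-dividend burden = £41,000 ÷ (1 − 0.33) = £61,194.03.
DFL = EBIT ÷ [EBIT − I − D_p/(1−t)] = £844,000 ÷ [£844,000 − £448,400.00 − £61,194.03] = £844,000 ÷ £334,405.97 = 2.5239.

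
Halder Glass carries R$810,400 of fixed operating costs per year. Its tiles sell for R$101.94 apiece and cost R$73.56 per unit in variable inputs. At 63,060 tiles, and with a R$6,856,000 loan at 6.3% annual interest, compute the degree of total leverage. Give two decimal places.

3.27

At 63,060 units, contribution = 63,060 × R$28.38 = R$1,789,642.80.
EBIT = R$1,789,642.80 − R$810,400 = R$979,242.80. Interest = R$431,928.00, so EBIT − I = R$547,314.80.
DCL = contribution ÷ (EBIT − I) = R$1,789,642.80 ÷ R$547,314.80 = 3.2699.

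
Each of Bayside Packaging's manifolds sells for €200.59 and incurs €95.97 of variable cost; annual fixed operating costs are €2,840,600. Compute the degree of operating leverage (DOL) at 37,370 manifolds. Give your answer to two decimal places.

At 37,370 units, contribution = 37,370 × €104.62 = €3,909,649.40.
EBIT = €3,909,649.40 − €2,840,600 = €1,069,049.40.
Degree of operating leverage = €3,909,649.40 / €1,069,049.40 = 3.6571.

3.66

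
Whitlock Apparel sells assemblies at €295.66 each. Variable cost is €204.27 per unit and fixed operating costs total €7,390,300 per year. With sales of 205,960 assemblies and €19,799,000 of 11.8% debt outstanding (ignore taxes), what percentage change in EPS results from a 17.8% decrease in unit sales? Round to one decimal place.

At 205,960 units, contribution = 205,960 × €91.39 = €18,822,684.40.
Subtracting fixed costs: EBIT = €18,822,684.40 − €7,390,300 = €11,432,384.40.
Interest = €2,336,282.00, so EBIT − I = €9,096,102.40.
Degree of combined leverage = contribution ÷ (EBIT − I) = €18,822,684.40 ÷ €9,096,102.40 = 2.0693.
EPS therefore changes by 2.0693 × (-17.8%) = -36.8%.

-36.8%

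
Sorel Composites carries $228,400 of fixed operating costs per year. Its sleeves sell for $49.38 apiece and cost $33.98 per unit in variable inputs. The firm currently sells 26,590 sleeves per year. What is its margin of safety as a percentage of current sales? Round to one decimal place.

44.2%

Contribution margin per unit = $49.38 − $33.98 = $15.40. Break-even units = $228,400 ÷ $15.40 = 14,831.17; break-even revenue = 14,831.17 × $49.38 = $732,363.12.
Actual sales revenue = 26,590 × $49.38 = $1,313,014.20.
Margin of safety = ($1,313,014.20 − $732,363.12) ÷ $1,313,014.20 = 44.2%.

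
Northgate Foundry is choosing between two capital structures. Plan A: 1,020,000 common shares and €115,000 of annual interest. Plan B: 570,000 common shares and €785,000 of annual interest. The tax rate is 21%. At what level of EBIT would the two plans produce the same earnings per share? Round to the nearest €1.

€1,633,667

At indifference, (EBIT − 115,000)(1 − t)/1,020,000 = (EBIT − 785,000)(1 − t)/570,000.
The (1 − t) factor cancels: (EBIT − 115,000) × 570,000 = (EBIT − 785,000) × 1,020,000.
EBIT × (1,020,000 − 570,000) = 785,000 × 1,020,000 − 115,000 × 570,000 = 735,150,000,000, so EBIT = 735,150,000,000 ÷ 450,000 = 1,633,666.67.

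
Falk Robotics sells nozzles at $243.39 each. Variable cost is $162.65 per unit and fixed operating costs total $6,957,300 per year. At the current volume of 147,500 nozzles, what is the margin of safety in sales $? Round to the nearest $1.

$14,927,307

Each unit contributes $243.39 − $162.65 = $80.74. Break-even units = $6,957,300 ÷ $80.74 = 86,169.19; break-even revenue = 86,169.19 × $243.39 = $20,972,717.95.
Actual sales revenue = 147,500 × $243.39 = $35,900,025.00.
Margin of safety = $35,900,025.00 − $20,972,717.95 = $14,927,307.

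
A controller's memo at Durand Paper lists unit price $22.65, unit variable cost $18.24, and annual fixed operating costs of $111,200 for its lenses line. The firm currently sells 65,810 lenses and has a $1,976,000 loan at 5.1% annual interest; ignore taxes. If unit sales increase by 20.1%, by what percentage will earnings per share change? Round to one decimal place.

+74.6%

Total contribution margin = 65,810 × $4.41 = $290,222.10.
Operating income = contribution − fixed costs = $290,222.10 − $111,200 = $179,022.10.
Interest = $100,776.00, so EBIT − I = $78,246.10.
Degree of combined leverage = contribution ÷ (EBIT − I) = $290,222.10 ÷ $78,246.10 = 3.7091.
EPS therefore changes by 3.7091 × (+20.1%) = +74.6%.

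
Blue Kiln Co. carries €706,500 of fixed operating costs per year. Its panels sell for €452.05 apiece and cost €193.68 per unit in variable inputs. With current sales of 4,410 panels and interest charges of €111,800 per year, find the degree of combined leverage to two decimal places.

3.55

Contribution at this volume is 4,410 × €258.37 = €1,139,411.70.
Operating income = contribution − fixed costs = €1,139,411.70 − €706,500 = €432,911.70. Interest = €111,800.00.
DOL = €1,139,411.70 ÷ €432,911.70 = 2.6320; DFL = €432,911.70 ÷ €321,111.70 = 1.3482.
Combined leverage = 2.6320 × 1.3482 = 3.5485.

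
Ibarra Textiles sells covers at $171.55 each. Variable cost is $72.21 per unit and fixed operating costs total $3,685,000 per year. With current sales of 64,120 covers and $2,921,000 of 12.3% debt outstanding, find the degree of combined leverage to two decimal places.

Total contribution margin = 64,120 × $99.34 = $6,369,680.80.
Operating income = contribution − fixed costs = $6,369,680.80 − $3,685,000 = $2,684,680.80. Interest = $359,283.00, so EBIT − I = $2,325,397.80.
Degree of total leverage = total CM / (EBIT − interest) = $6,369,680.80 / $2,325,397.80 = 2.7392.

2.74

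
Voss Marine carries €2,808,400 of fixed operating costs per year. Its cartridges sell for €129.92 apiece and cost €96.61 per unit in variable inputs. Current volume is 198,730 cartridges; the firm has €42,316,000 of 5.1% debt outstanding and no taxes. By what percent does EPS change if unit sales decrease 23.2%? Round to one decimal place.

-92.9%

At 198,730 units, contribution = 198,730 × €33.31 = €6,619,696.30.
Subtracting fixed costs: EBIT = €6,619,696.30 − €2,808,400 = €3,811,296.30.
Interest = €2,158,116.00, so EBIT − I = €1,653,180.30.
DCL = total CM / (EBIT − I) = €6,619,696.30 / €1,653,180.30 = 4.0042.
%ΔEPS = DCL × %ΔSales = 4.0042 × -23.2% = -92.9%.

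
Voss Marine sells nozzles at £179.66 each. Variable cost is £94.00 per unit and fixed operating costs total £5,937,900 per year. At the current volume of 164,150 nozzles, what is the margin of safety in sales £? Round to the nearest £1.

Each unit contributes £179.66 − £94.00 = £85.66. Break-even units = £5,937,900 ÷ £85.66 = 69,319.40; break-even revenue = 69,319.40 × £179.66 = £12,453,923.82.
Current sales = 164,150 × £179.66 = £29,491,189.00.
Margin of safety = £29,491,189.00 − £12,453,923.82 = £17,037,265.

£17,037,265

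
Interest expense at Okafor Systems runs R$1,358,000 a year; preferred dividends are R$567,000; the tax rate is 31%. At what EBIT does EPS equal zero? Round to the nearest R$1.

Preferred dividends are paid after tax, so their pre-tax equivalent is R$567,000 ÷ (1 − 0.31) = R$821,739.13.
EPS = 0 when EBIT covers interest plus the pre-tax preferred burden: R$1,358,000 + R$821,739.13 = R$2,179,739.13.

R$2,179,739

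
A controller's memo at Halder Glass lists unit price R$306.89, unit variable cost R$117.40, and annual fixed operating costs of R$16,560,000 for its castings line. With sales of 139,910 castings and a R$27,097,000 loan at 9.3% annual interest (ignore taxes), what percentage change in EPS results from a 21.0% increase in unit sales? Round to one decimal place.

+74.9%

Total contribution margin = 139,910 × R$189.49 = R$26,511,545.90.
Subtracting fixed costs: EBIT = R$26,511,545.90 − R$16,560,000 = R$9,951,545.90.
After interest of R$2,520,021.00, pre-tax earnings = R$7,431,524.90.
DCL = total CM / (EBIT − I) = R$26,511,545.90 / R$7,431,524.90 = 3.5674.
EPS therefore changes by 3.5674 × (+21.0%) = +74.9%.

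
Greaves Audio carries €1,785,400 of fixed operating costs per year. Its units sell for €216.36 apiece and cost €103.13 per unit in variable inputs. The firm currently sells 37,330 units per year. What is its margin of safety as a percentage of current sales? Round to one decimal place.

Unit CM = price − variable cost = €216.36 − €103.13 = €113.23. Break-even units = €1,785,400 ÷ €113.23 = 15,767.91; break-even revenue = 15,767.91 × €216.36 = €3,411,544.15.
Actual sales revenue = 37,330 × €216.36 = €8,076,718.80.
Margin of safety = (€8,076,718.80 − €3,411,544.15) ÷ €8,076,718.80 = 57.8%.

57.8%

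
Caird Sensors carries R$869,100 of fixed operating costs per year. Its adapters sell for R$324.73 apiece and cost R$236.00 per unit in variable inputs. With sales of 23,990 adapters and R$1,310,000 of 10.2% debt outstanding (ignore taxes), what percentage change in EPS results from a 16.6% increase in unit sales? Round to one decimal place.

+31.4%

Total contribution margin = 23,990 × R$88.73 = R$2,128,632.70.
Subtracting fixed costs: EBIT = R$2,128,632.70 − R$869,100 = R$1,259,532.70.
Interest = R$133,620.00, so EBIT − I = R$1,125,912.70.
DCL = total CM / (EBIT − I) = R$2,128,632.70 / R$1,125,912.70 = 1.8906.
EPS therefore changes by 1.8906 × (+16.6%) = +31.4%.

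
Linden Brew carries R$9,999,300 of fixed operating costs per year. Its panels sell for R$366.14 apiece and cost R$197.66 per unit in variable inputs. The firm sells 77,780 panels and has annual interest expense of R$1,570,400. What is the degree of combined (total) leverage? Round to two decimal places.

8.54

Total contribution margin = 77,780 × R$168.48 = R$13,104,374.40.
Subtracting fixed costs: EBIT = R$13,104,374.40 − R$9,999,300 = R$3,105,074.40. Interest = R$1,570,400.00.
DOL = R$13,104,374.40 ÷ R$3,105,074.40 = 4.2203; DFL = R$3,105,074.40 ÷ R$1,534,674.40 = 2.0233.
Combined leverage = 4.2203 × 2.0233 = 8.5389.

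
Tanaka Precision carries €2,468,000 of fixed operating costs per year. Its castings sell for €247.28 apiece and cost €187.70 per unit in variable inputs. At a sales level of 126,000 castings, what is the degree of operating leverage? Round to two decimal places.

Contribution at this volume is 126,000 × €59.58 = €7,507,080.00.
Subtracting fixed costs: EBIT = €7,507,080.00 − €2,468,000 = €5,039,080.00.
Degree of operating leverage = €7,507,080.00 / €5,039,080.00 = 1.4898.

1.49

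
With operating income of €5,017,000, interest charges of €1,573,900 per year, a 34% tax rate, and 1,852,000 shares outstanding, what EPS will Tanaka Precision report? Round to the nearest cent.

Pre-tax income = €5,017,000 − €1,573,900.00 = €3,443,100.00.
Net income = €3,443,100.00 × (1 − 0.34) = €2,272,446.00.
EPS = €2,272,446.00 ÷ 1,852,000 = €1.23.

€1.23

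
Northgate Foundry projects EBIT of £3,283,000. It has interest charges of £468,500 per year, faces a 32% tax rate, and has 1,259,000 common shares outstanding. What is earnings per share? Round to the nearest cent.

£1.52

Interest = £468,500.00, so EBT = £3,283,000 − £468,500.00 = £2,814,500.00.
Net income = £2,814,500.00 × (1 − 0.32) = £1,913,860.00.
Per share: £1,913,860.00 / 1,259,000 shares = £1.52.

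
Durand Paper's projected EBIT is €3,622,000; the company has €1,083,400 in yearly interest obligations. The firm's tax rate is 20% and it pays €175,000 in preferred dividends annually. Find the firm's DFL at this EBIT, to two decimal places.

1.56

Interest = €1,083,400.00.
Preferred dividends grossed up pre-tax: €175,000 / (1 − 0.20) = €218,750.00.
DFL = EBIT ÷ [EBIT − I − D_p/(1−t)] = €3,622,000 ÷ [€3,622,000 − €1,083,400.00 − €218,750.00] = €3,622,000 ÷ €2,319,850.00 = 1.5613.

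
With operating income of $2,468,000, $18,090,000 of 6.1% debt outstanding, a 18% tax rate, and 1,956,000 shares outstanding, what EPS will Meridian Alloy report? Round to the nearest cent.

$0.57

Pre-tax income = $2,468,000 − $1,103,490.00 = $1,364,510.00.
Net income = $1,364,510.00 × (1 − 0.18) = $1,118,898.20.
Per share: $1,118,898.20 / 1,956,000 shares = $0.57.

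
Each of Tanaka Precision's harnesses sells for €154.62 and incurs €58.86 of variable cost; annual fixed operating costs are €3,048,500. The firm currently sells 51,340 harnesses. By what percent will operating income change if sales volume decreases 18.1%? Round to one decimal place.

-47.6%

Total contribution margin = 51,340 × €95.76 = €4,916,318.40.
EBIT = €4,916,318.40 − €3,048,500 = €1,867,818.40.
DOL = contribution ÷ EBIT = €4,916,318.40 ÷ €1,867,818.40 = 2.6321.
Operating income changes by 2.6321 × -18.1% = -47.6%.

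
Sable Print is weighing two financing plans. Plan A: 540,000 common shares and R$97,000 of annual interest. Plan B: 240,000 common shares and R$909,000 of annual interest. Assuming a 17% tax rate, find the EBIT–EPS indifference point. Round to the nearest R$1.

Set EPS_A = EPS_B: (EBIT − R$97,000)(1 − 0.17) ÷ 540,000 = (EBIT − R$909,000)(1 − 0.17) ÷ 240,000.
The (1 − t) factor cancels: (EBIT − 97,000) × 240,000 = (EBIT − 909,000) × 540,000.
EBIT × (540,000 − 240,000) = 909,000 × 540,000 − 97,000 × 240,000 = 467,580,000,000, so EBIT = 467,580,000,000 ÷ 300,000 = 1,558,600.00.

R$1,558,600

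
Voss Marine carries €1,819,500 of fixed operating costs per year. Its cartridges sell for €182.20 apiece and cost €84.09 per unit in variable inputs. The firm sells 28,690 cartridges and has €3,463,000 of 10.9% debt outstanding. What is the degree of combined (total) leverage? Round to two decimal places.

Total contribution margin = 28,690 × €98.11 = €2,814,775.90.
Subtracting fixed costs: EBIT = €2,814,775.90 − €1,819,500 = €995,275.90. Interest = €377,467.00.
DOL = €2,814,775.90 ÷ €995,275.90 = 2.8281; DFL = €995,275.90 ÷ €617,808.90 = 1.6110.
Combined leverage = 2.8281 × 1.6110 = 4.5561.

4.56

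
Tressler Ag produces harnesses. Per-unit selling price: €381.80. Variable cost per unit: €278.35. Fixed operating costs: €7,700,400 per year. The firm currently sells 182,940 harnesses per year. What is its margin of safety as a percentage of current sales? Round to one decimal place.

59.3%

Contribution margin per unit = €381.80 − €278.35 = €103.45. Break-even units = €7,700,400 ÷ €103.45 = 74,435.96; break-even revenue = 74,435.96 × €381.80 = €28,419,649.30.
Current sales = 182,940 × €381.80 = €69,846,492.00.
Margin of safety = (€69,846,492.00 − €28,419,649.30) ÷ €69,846,492.00 = 59.3%.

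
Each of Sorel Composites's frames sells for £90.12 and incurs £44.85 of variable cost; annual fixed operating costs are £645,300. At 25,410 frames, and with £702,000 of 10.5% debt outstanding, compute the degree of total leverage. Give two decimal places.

2.67

At 25,410 units, contribution = 25,410 × £45.27 = £1,150,310.70.
Operating income = contribution − fixed costs = £1,150,310.70 − £645,300 = £505,010.70. Interest = £73,710.00.
DOL = £1,150,310.70 ÷ £505,010.70 = 2.2778; DFL = £505,010.70 ÷ £431,300.70 = 1.1709.
DCL = DOL × DFL = 2.2778 × 1.1709 = 2.6671.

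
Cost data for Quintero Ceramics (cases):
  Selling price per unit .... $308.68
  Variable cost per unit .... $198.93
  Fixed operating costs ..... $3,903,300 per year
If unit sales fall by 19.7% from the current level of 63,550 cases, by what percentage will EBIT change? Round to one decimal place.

-44.7%

Contribution at this volume is 63,550 × $109.75 = $6,974,612.50.
Operating income = contribution − fixed costs = $6,974,612.50 − $3,903,300 = $3,071,312.50.
DOL = contribution ÷ EBIT = $6,974,612.50 ÷ $3,071,312.50 = 2.2709.
So EBIT moves 2.2709 × (-19.7%) = -44.7%.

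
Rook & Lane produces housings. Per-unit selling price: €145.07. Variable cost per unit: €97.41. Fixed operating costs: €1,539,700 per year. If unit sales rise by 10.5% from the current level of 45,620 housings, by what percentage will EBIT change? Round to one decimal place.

+36.0%

Total contribution margin = 45,620 × €47.66 = €2,174,249.20.
Subtracting fixed costs: EBIT = €2,174,249.20 − €1,539,700 = €634,549.20.
So DOL = total CM / EBIT = €2,174,249.20 / €634,549.20 = 3.4264.
Operating income changes by 3.4264 × +10.5% = +36.0%.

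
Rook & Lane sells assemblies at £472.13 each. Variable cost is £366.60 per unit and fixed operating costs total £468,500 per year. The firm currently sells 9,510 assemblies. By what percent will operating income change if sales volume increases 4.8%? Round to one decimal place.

+9.0%

Total contribution margin = 9,510 × £105.53 = £1,003,590.30.
Operating income = contribution − fixed costs = £1,003,590.30 − £468,500 = £535,090.30.
DOL = contribution ÷ EBIT = £1,003,590.30 ÷ £535,090.30 = 1.8756.
So EBIT moves 1.8756 × (+4.8%) = +9.0%.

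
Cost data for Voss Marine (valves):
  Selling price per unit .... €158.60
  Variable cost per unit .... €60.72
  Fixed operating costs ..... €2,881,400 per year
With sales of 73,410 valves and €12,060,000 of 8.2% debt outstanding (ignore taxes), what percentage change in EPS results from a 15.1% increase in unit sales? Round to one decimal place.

+32.7%

Total contribution margin = 73,410 × €97.88 = €7,185,370.80.
EBIT = €7,185,370.80 − €2,881,400 = €4,303,970.80.
After interest of €988,920.00, pre-tax earnings = €3,315,050.80.
DCL = total CM / (EBIT − I) = €7,185,370.80 / €3,315,050.80 = 2.1675.
%ΔEPS = DCL × %ΔSales = 2.1675 × +15.1% = +32.7%.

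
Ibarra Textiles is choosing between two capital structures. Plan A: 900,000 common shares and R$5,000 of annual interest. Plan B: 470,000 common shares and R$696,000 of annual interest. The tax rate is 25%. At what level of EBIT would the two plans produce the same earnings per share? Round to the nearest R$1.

R$1,451,279

At indifference, (EBIT − 5,000)(1 − t)/900,000 = (EBIT − 696,000)(1 − t)/470,000.
The (1 − t) factor cancels: (EBIT − 5,000) × 470,000 = (EBIT − 696,000) × 900,000.
Solving, EBIT = (696,000·900,000 − 5,000·470,000) / (900,000 − 470,000) = 624,050,000,000 / 430,000 = 1,451,279.07.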